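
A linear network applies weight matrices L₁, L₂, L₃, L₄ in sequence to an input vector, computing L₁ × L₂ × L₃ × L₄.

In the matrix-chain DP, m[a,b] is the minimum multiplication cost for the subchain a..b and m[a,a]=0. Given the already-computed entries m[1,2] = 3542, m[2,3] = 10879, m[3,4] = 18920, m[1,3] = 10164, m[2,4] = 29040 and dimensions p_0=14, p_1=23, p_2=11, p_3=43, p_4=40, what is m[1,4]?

m[1,4] = min over k∈[1,3] of m[1,k]+m[k+1,4]+p_{0}·p_k·p_{4}.
k=1: 0 + 29040 + 14·23·40 = 41920; k=2: 3542 + 18920 + 14·11·40 = 28622; k=3: 10164 + 0 + 14·43·40 = 34244.
Minimum: 28622 at k=2.

28622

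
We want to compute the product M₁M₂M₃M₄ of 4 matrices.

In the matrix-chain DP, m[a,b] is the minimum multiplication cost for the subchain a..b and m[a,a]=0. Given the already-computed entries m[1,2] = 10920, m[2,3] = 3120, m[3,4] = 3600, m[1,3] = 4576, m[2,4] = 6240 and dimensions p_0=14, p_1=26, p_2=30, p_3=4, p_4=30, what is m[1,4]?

m[1,4] = min over k∈[1,3] of m[1,k]+m[k+1,4]+p_{0}·p_k·p_{4}.
k=1: 0 + 6240 + 14·26·30 = 17160; k=2: 10920 + 3600 + 14·30·30 = 27120; k=3: 4576 + 0 + 14·4·30 = 6256.
Minimum: 6256 at k=3.

6256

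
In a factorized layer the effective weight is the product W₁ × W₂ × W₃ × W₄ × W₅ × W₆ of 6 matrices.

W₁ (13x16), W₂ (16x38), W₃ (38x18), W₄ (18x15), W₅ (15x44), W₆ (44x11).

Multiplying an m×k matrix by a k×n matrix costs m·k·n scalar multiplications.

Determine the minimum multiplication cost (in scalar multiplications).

Adjacent pairs: W₁W₂ = 13·16·38 = 7904; W₂W₃ = 16·38·18 = 10944; W₃W₄ = 38·18·15 = 10260; W₄W₅ = 18·15·44 = 11880; W₅W₆ = 15·44·11 = 7260.
Length 3: W₁..W₃: k=1: 0+10944+13·16·18=14688; k=2: 7904+0+13·38·18=16796 → min 14688 | W₂..W₄: k=2: 0+10260+16·38·15=19380; k=3: 10944+0+16·18·15=15264 → min 15264 | W₃..W₅: k=3: 0+11880+38·18·44=41976; k=4: 10260+0+38·15·44=35340 → min 35340 | W₄..W₆: k=4: 0+7260+18·15·11=10230; k=5: 11880+0+18·44·11=20592 → min 10230.
Length 4: W₁..W₄: k=1: 0+15264+13·16·15=18384; k=2: 7904+10260+13·38·15=25574; k=3: 14688+0+13·18·15=18198 → min 18198 | W₂..W₅: k=2: 0+35340+16·38·44=62092; k=3: 10944+11880+16·18·44=35496; k=4: 15264+0+16·15·44=25824 → min 25824 | W₃..W₆: k=3: 0+10230+38·18·11=17754; k=4: 10260+7260+38·15·11=23790; k=5: 35340+0+38·44·11=53732 → min 17754.
Length 5: W₁..W₅: k=1: 0+25824+13·16·44=34976; k=2: 7904+35340+13·38·44=64980; k=3: 14688+11880+13·18·44=36864; k=4: 18198+0+13·15·44=26778 → min 26778 | W₂..W₆: k=2: 0+17754+16·38·11=24442; k=3: 10944+10230+16·18·11=24342; k=4: 15264+7260+16·15·11=25164; k=5: 25824+0+16·44·11=33568 → min 24342.
Length 6: W₁..W₆: k=1: 0+24342+13·16·11=26630; k=2: 7904+17754+13·38·11=31092; k=3: 14688+10230+13·18·11=27492; k=4: 18198+7260+13·15·11=27603; k=5: 26778+0+13·44·11=33070 → min 26630.
Optimal order: (W₁ × ((W₂ × W₃) × (W₄ × (W₅ × W₆)))) with cost 26630.

26630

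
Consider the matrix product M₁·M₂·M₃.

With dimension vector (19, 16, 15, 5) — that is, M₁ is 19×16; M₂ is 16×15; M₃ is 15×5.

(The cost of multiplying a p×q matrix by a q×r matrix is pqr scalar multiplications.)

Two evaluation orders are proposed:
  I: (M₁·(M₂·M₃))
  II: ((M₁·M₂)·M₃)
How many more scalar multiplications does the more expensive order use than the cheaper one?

Order I = (M₁·(M₂·M₃)): (M₂·M₃): 16×15 by 15×5 → 16×5, cost 16·15·5 = 1200; (M₁·(M₂·M₃)): 19×16 by 16×5 → 19×5, cost 19·16·5 = 1520; cumulative 2720. Total 2720.
Order II = ((M₁·M₂)·M₃): (M₁·M₂): 19×16 by 16×15 → 19×15, cost 19·16·15 = 4560; ((M₁·M₂)·M₃): 19×15 by 15×5 → 19×5, cost 19·15·5 = 1425; cumulative 5985. Total 5985.
Difference: |2720 − 5985| = 3265.

3265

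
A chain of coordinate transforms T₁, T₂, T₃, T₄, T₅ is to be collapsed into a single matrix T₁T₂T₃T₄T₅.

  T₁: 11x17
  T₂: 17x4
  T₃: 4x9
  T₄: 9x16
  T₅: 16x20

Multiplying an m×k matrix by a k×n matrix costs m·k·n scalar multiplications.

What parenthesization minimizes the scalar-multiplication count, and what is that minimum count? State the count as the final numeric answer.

Adjacent pairs: T₁T₂ = 11·17·4 = 748; T₂T₃ = 17·4·9 = 612; T₃T₄ = 4·9·16 = 576; T₄T₅ = 9·16·20 = 2880.
Length 3: T₁..T₃: k=1: 0+612+11·17·9=2295; k=2: 748+0+11·4·9=1144 → min 1144 | T₂..T₄: k=2: 0+576+17·4·16=1664; k=3: 612+0+17·9·16=3060 → min 1664 | T₃..T₅: k=3: 0+2880+4·9·20=3600; k=4: 576+0+4·16·20=1856 → min 1856.
Length 4: T₁..T₄: k=1: 0+1664+11·17·16=4656; k=2: 748+576+11·4·16=2028; k=3: 1144+0+11·9·16=2728 → min 2028 | T₂..T₅: k=2: 0+1856+17·4·20=3216; k=3: 612+2880+17·9·20=6552; k=4: 1664+0+17·16·20=7104 → min 3216.
Length 5: T₁..T₅: k=1: 0+3216+11·17·20=6956; k=2: 748+1856+11·4·20=3484; k=3: 1144+2880+11·9·20=6004; k=4: 2028+0+11·16·20=5548 → min 3484.
Optimal parenthesization: ((T₁T₂)((T₃T₄)T₅)) with cost 3484.

3484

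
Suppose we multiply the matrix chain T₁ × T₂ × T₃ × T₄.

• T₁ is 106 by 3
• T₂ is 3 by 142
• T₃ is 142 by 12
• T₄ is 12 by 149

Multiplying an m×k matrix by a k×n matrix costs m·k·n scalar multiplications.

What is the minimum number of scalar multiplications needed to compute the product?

Adjacent pairs: T₁T₂ = 106·3·142 = 45156; T₂T₃ = 3·142·12 = 5112; T₃T₄ = 142·12·149 = 253896.
Length 3: T₁..T₃: k=1: 0+5112+106·3·12=8928; k=2: 45156+0+106·142·12=225780 → min 8928 | T₂..T₄: k=2: 0+253896+3·142·149=317370; k=3: 5112+0+3·12·149=10476 → min 10476.
Length 4: T₁..T₄: k=1: 0+10476+106·3·149=57858; k=2: 45156+253896+106·142·149=2541800; k=3: 8928+0+106·12·149=198456 → min 57858.
Optimal order: (T₁ × ((T₂ × T₃) × T₄)) with cost 57858.

57858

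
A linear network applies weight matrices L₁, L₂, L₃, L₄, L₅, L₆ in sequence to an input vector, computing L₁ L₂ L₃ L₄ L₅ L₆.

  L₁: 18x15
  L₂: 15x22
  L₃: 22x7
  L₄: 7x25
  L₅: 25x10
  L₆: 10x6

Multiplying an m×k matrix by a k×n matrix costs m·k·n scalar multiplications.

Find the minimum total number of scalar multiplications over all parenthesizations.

Adjacent pairs: L₁L₂ = 18·15·22 = 5940; L₂L₃ = 15·22·7 = 2310; L₃L₄ = 22·7·25 = 3850; L₄L₅ = 7·25·10 = 1750; L₅L₆ = 25·10·6 = 1500.
Length 3: L₁..L₃: k=1: 0+2310+18·15·7=4200; k=2: 5940+0+18·22·7=8712 → min 4200 | L₂..L₄: k=2: 0+3850+15·22·25=12100; k=3: 2310+0+15·7·25=4935 → min 4935 | L₃..L₅: k=3: 0+1750+22·7·10=3290; k=4: 3850+0+22·25·10=9350 → min 3290 | L₄..L₆: k=4: 0+1500+7·25·6=2550; k=5: 1750+0+7·10·6=2170 → min 2170.
Length 4: L₁..L₄: k=1: 0+4935+18·15·25=11685; k=2: 5940+3850+18·22·25=19690; k=3: 4200+0+18·7·25=7350 → min 7350 | L₂..L₅: k=2: 0+3290+15·22·10=6590; k=3: 2310+1750+15·7·10=5110; k=4: 4935+0+15·25·10=8685 → min 5110 | L₃..L₆: k=3: 0+2170+22·7·6=3094; k=4: 3850+1500+22·25·6=8650; k=5: 3290+0+22·10·6=4610 → min 3094.
Length 5: L₁..L₅: k=1: 0+5110+18·15·10=7810; k=2: 5940+3290+18·22·10=13190; k=3: 4200+1750+18·7·10=7210; k=4: 7350+0+18·25·10=11850 → min 7210 | L₂..L₆: k=2: 0+3094+15·22·6=5074; k=3: 2310+2170+15·7·6=5110; k=4: 4935+1500+15·25·6=8685; k=5: 5110+0+15·10·6=6010 → min 5074.
Length 6: L₁..L₆: k=1: 0+5074+18·15·6=6694; k=2: 5940+3094+18·22·6=11410; k=3: 4200+2170+18·7·6=7126; k=4: 7350+1500+18·25·6=11550; k=5: 7210+0+18·10·6=8290 → min 6694.
Optimal order: (L₁ (L₂ (L₃ ((L₄ L₅) L₆)))) with cost 6694.

6694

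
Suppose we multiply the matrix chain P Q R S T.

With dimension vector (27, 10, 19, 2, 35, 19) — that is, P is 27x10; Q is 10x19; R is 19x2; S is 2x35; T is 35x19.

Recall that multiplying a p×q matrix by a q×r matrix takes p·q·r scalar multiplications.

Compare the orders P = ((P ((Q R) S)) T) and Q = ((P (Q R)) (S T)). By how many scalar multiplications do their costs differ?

Order P = ((P ((Q R) S)) T): (Q R): 10×19 by 19×2 → 10×2, cost 10·19·2 = 380; ((Q R) S): 10×2 by 2×35 → 10×35, cost 10·2·35 = 700; cumulative 1080; (P ((Q R) S)): 27×10 by 10×35 → 27×35, cost 27·10·35 = 9450; cumulative 10530; ((P ((Q R) S)) T): 27×35 by 35×19 → 27×19, cost 27·35·19 = 17955; cumulative 28485. Total 28485.
Order Q = ((P (Q R)) (S T)): (Q R): 10×19 by 19×2 → 10×2, cost 10·19·2 = 380; (P (Q R)): 27×10 by 10×2 → 27×2, cost 27·10·2 = 540; cumulative 920; (S T): 2×35 by 35×19 → 2×19, cost 2·35·19 = 1330; ((P (Q R)) (S T)): 27×2 by 2×19 → 27×19, cost 27·2·19 = 1026; cumulative 3276. Total 3276.
Difference: |28485 − 3276| = 25209.

25209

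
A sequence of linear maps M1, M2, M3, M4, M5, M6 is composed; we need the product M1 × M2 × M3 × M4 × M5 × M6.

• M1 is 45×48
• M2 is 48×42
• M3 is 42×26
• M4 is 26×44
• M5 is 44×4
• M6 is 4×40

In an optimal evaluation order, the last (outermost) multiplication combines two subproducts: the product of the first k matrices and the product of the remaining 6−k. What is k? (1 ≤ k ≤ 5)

Adjacent pairs: M1M2 = 45·48·42 = 90720; M2M3 = 48·42·26 = 52416; M3M4 = 42·26·44 = 48048; M4M5 = 26·44·4 = 4576; M5M6 = 44·4·40 = 7040.
Length 3: M1..M3: k=1: 0+52416+45·48·26=108576; k=2: 90720+0+45·42·26=139860 → min 108576 | M2..M4: k=2: 0+48048+48·42·44=136752; k=3: 52416+0+48·26·44=107328 → min 107328 | M3..M5: k=3: 0+4576+42·26·4=8944; k=4: 48048+0+42·44·4=55440 → min 8944 | M4..M6: k=4: 0+7040+26·44·40=52800; k=5: 4576+0+26·4·40=8736 → min 8736.
Length 4: M1..M4: k=1: 0+107328+45·48·44=202368; k=2: 90720+48048+45·42·44=221928; k=3: 108576+0+45·26·44=160056 → min 160056 | M2..M5: k=2: 0+8944+48·42·4=17008; k=3: 52416+4576+48·26·4=61984; k=4: 107328+0+48·44·4=115776 → min 17008 | M3..M6: k=3: 0+8736+42·26·40=52416; k=4: 48048+7040+42·44·40=129008; k=5: 8944+0+42·4·40=15664 → min 15664.
Length 5: M1..M5: k=1: 0+17008+45·48·4=25648; k=2: 90720+8944+45·42·4=107224; k=3: 108576+4576+45·26·4=117832; k=4: 160056+0+45·44·4=167976 → min 25648 | M2..M6: k=2: 0+15664+48·42·40=96304; k=3: 52416+8736+48·26·40=111072; k=4: 107328+7040+48·44·40=198848; k=5: 17008+0+48·4·40=24688 → min 24688.
Top-level splits: k=1: (M1..M1)·(M2..M6) → 0+24688+45·48·40 = 111088; k=2: (M1..M2)·(M3..M6) → 90720+15664+45·42·40 = 181984; k=3: (M1..M3)·(M4..M6) → 108576+8736+45·26·40 = 164112; k=4: (M1..M4)·(M5..M6) → 160056+7040+45·44·40 = 246296; k=5: (M1..M5)·(M6..M6) → 25648+0+45·4·40 = 32848.
Best split is after M5, i.e. k = 5.

5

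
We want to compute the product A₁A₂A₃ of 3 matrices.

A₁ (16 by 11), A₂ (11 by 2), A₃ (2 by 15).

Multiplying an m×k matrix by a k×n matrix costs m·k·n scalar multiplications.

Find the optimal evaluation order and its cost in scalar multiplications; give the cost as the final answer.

832

(A₁(A₂A₃)): cost 2970.
((A₁A₂)A₃): cost 832.
Optimal: ((A₁A₂)A₃) with cost 832.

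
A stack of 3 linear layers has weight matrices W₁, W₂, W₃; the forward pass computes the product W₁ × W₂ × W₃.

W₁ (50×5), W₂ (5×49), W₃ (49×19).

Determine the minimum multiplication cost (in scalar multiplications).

9405

Order (W₁ × (W₂ × W₃)): (W₂ × W₃): 5×49 by 49×19 → 5×19, cost 5·49·19 = 4655; (W₁ × (W₂ × W₃)): 50×5 by 5×19 → 50×19, cost 50·5·19 = 4750; cumulative 9405. Total 9405.
Order ((W₁ × W₂) × W₃): (W₁ × W₂): 50×5 by 5×49 → 50×49, cost 50·5·49 = 12250; ((W₁ × W₂) × W₃): 50×49 by 49×19 → 50×19, cost 50·49·19 = 46550; cumulative 58800. Total 58800.
Minimum: 9405.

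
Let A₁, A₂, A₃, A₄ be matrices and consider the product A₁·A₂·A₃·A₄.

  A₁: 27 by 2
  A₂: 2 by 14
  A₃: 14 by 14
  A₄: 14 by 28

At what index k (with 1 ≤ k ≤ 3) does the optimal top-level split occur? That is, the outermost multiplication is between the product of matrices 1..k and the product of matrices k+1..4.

1

Adjacent pairs: A₁A₂ = 27·2·14 = 756; A₂A₃ = 2·14·14 = 392; A₃A₄ = 14·14·28 = 5488.
Length 3: A₁..A₃: k=1: 0+392+27·2·14=1148; k=2: 756+0+27·14·14=6048 → min 1148 | A₂..A₄: k=2: 0+5488+2·14·28=6272; k=3: 392+0+2·14·28=1176 → min 1176.
Top-level splits: k=1: (A₁..A₁)·(A₂..A₄) → 0+1176+27·2·28 = 2688; k=2: (A₁..A₂)·(A₃..A₄) → 756+5488+27·14·28 = 16828; k=3: (A₁..A₃)·(A₄..A₄) → 1148+0+27·14·28 = 11732.
Best split is after A₁, i.e. k = 1.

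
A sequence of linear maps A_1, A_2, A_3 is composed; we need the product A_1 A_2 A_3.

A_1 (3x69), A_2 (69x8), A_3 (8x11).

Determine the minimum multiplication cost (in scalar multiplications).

1920

Order (A_1 (A_2 A_3)): (A_2 A_3): 69×8 by 8×11 → 69×11, cost 69·8·11 = 6072; (A_1 (A_2 A_3)): 3×69 by 69×11 → 3×11, cost 3·69·11 = 2277; cumulative 8349. Total 8349.
Order ((A_1 A_2) A_3): (A_1 A_2): 3×69 by 69×8 → 3×8, cost 3·69·8 = 1656; ((A_1 A_2) A_3): 3×8 by 8×11 → 3×11, cost 3·8·11 = 264; cumulative 1920. Total 1920.
Minimum: 1920.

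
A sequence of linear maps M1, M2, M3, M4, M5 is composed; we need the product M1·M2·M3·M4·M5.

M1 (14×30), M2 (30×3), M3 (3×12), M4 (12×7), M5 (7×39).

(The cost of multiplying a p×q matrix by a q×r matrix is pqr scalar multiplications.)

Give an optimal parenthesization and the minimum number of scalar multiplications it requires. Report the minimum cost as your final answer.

3969

Adjacent pairs: M1M2 = 14·30·3 = 1260; M2M3 = 30·3·12 = 1080; M3M4 = 3·12·7 = 252; M4M5 = 12·7·39 = 3276.
Length 3: M1..M3: k=1: 0+1080+14·30·12=6120; k=2: 1260+0+14·3·12=1764 → min 1764 | M2..M4: k=2: 0+252+30·3·7=882; k=3: 1080+0+30·12·7=3600 → min 882 | M3..M5: k=3: 0+3276+3·12·39=4680; k=4: 252+0+3·7·39=1071 → min 1071.
Length 4: M1..M4: k=1: 0+882+14·30·7=3822; k=2: 1260+252+14·3·7=1806; k=3: 1764+0+14·12·7=2940 → min 1806 | M2..M5: k=2: 0+1071+30·3·39=4581; k=3: 1080+3276+30·12·39=18396; k=4: 882+0+30·7·39=9072 → min 4581.
Length 5: M1..M5: k=1: 0+4581+14·30·39=20961; k=2: 1260+1071+14·3·39=3969; k=3: 1764+3276+14·12·39=11592; k=4: 1806+0+14·7·39=5628 → min 3969.
Optimal parenthesization: ((M1·M2)·((M3·M4)·M5)) with cost 3969.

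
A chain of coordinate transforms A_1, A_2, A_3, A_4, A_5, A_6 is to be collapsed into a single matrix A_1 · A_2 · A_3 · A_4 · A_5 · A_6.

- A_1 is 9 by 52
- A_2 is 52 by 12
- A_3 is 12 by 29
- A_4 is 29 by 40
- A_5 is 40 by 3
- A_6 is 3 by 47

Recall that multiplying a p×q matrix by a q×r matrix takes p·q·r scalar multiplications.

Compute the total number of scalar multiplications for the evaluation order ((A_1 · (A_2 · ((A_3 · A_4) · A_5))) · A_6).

19905

(A_3 · A_4): 12×29 by 29×40 → 12×40, cost 12·29·40 = 13920
((A_3 · A_4) · A_5): 12×40 by 40×3 → 12×3, cost 12·40·3 = 1440; cumulative 15360
(A_2 · ((A_3 · A_4) · A_5)): 52×12 by 12×3 → 52×3, cost 52·12·3 = 1872; cumulative 17232
(A_1 · (A_2 · ((A_3 · A_4) · A_5))): 9×52 by 52×3 → 9×3, cost 9·52·3 = 1404; cumulative 18636
((A_1 · (A_2 · ((A_3 · A_4) · A_5))) · A_6): 9×3 by 3×47 → 9×47, cost 9·3·47 = 1269; cumulative 19905
Total: 19905 scalar multiplications.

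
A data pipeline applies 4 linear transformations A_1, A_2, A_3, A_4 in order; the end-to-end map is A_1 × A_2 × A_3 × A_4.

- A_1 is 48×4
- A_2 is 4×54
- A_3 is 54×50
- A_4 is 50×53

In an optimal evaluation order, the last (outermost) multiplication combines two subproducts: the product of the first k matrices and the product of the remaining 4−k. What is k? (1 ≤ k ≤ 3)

Adjacent pairs: A_1A_2 = 48·4·54 = 10368; A_2A_3 = 4·54·50 = 10800; A_3A_4 = 54·50·53 = 143100.
Length 3: A_1..A_3: k=1: 0+10800+48·4·50=20400; k=2: 10368+0+48·54·50=139968 → min 20400 | A_2..A_4: k=2: 0+143100+4·54·53=154548; k=3: 10800+0+4·50·53=21400 → min 21400.
Top-level splits: k=1: (A_1..A_1)·(A_2..A_4) → 0+21400+48·4·53 = 31576; k=2: (A_1..A_2)·(A_3..A_4) → 10368+143100+48·54·53 = 290844; k=3: (A_1..A_3)·(A_4..A_4) → 20400+0+48·50·53 = 147600.
Best split is after A_1, i.e. k = 1.

1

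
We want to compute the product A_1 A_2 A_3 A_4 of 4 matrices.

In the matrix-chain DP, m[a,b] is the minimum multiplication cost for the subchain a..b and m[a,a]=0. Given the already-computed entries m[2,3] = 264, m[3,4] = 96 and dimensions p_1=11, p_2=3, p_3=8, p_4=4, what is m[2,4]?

228

m[2,4] = min over k∈[2,3] of m[2,k]+m[k+1,4]+p_{1}·p_k·p_{4}.
k=2: 0 + 96 + 11·3·4 = 228; k=3: 264 + 0 + 11·8·4 = 616.
Minimum: 228 at k=2.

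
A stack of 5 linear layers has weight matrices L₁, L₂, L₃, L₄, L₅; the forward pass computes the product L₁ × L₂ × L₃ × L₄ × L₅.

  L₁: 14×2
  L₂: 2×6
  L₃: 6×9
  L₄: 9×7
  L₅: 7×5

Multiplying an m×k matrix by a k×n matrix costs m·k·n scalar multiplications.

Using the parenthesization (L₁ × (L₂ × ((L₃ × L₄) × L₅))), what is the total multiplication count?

(L₃ × L₄): 6×9 by 9×7 → 6×7, cost 6·9·7 = 378
((L₃ × L₄) × L₅): 6×7 by 7×5 → 6×5, cost 6·7·5 = 210; cumulative 588
(L₂ × ((L₃ × L₄) × L₅)): 2×6 by 6×5 → 2×5, cost 2·6·5 = 60; cumulative 648
(L₁ × (L₂ × ((L₃ × L₄) × L₅))): 14×2 by 2×5 → 14×5, cost 14·2·5 = 140; cumulative 788
Total: 788 scalar multiplications.

788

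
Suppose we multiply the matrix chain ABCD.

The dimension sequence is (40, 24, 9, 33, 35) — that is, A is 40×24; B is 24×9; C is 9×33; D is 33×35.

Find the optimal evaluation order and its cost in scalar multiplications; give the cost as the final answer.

Adjacent pairs: AB = 40·24·9 = 8640; BC = 24·9·33 = 7128; CD = 9·33·35 = 10395.
Length 3: A..C: k=1: 0+7128+40·24·33=38808; k=2: 8640+0+40·9·33=20520 → min 20520 | B..D: k=2: 0+10395+24·9·35=17955; k=3: 7128+0+24·33·35=34848 → min 17955.
Length 4: A..D: k=1: 0+17955+40·24·35=51555; k=2: 8640+10395+40·9·35=31635; k=3: 20520+0+40·33·35=66720 → min 31635.
Optimal parenthesization: ((AB)(CD)) with cost 31635.

31635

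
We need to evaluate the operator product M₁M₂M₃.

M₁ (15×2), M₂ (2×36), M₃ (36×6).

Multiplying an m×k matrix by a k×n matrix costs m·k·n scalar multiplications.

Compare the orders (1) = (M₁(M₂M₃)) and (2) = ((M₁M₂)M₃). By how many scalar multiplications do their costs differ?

3708

Order (1) = (M₁(M₂M₃)): (M₂M₃): 2×36 by 36×6 → 2×6, cost 2·36·6 = 432; (M₁(M₂M₃)): 15×2 by 2×6 → 15×6, cost 15·2·6 = 180; cumulative 612. Total 612.
Order (2) = ((M₁M₂)M₃): (M₁M₂): 15×2 by 2×36 → 15×36, cost 15·2·36 = 1080; ((M₁M₂)M₃): 15×36 by 36×6 → 15×6, cost 15·36·6 = 3240; cumulative 4320. Total 4320.
Difference: |612 − 4320| = 3708.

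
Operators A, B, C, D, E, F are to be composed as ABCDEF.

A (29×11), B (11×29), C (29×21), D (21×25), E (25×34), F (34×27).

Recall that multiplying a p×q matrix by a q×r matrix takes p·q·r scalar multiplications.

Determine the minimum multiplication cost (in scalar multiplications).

40535

Adjacent pairs: AB = 29·11·29 = 9251; BC = 11·29·21 = 6699; CD = 29·21·25 = 15225; DE = 21·25·34 = 17850; EF = 25·34·27 = 22950.
Length 3: A..C: k=1: 0+6699+29·11·21=13398; k=2: 9251+0+29·29·21=26912 → min 13398 | B..D: k=2: 0+15225+11·29·25=23200; k=3: 6699+0+11·21·25=12474 → min 12474 | C..E: k=3: 0+17850+29·21·34=38556; k=4: 15225+0+29·25·34=39875 → min 38556 | D..F: k=4: 0+22950+21·25·27=37125; k=5: 17850+0+21·34·27=37128 → min 37125.
Length 4: A..D: k=1: 0+12474+29·11·25=20449; k=2: 9251+15225+29·29·25=45501; k=3: 13398+0+29·21·25=28623 → min 20449 | B..E: k=2: 0+38556+11·29·34=49402; k=3: 6699+17850+11·21·34=32403; k=4: 12474+0+11·25·34=21824 → min 21824 | C..F: k=3: 0+37125+29·21·27=53568; k=4: 15225+22950+29·25·27=57750; k=5: 38556+0+29·34·27=65178 → min 53568.
Length 5: A..E: k=1: 0+21824+29·11·34=32670; k=2: 9251+38556+29·29·34=76401; k=3: 13398+17850+29·21·34=51954; k=4: 20449+0+29·25·34=45099 → min 32670 | B..F: k=2: 0+53568+11·29·27=62181; k=3: 6699+37125+11·21·27=50061; k=4: 12474+22950+11·25·27=42849; k=5: 21824+0+11·34·27=31922 → min 31922.
Length 6: A..F: k=1: 0+31922+29·11·27=40535; k=2: 9251+53568+29·29·27=85526; k=3: 13398+37125+29·21·27=66966; k=4: 20449+22950+29·25·27=62974; k=5: 32670+0+29·34·27=59292 → min 40535.
Optimal order: (A((((BC)D)E)F)) with cost 40535.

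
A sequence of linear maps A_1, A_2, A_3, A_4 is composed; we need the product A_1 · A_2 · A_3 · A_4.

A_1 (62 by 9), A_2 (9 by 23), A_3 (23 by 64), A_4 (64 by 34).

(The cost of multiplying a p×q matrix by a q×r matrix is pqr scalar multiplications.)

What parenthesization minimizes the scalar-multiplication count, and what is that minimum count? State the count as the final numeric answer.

51804

Adjacent pairs: A_1A_2 = 62·9·23 = 12834; A_2A_3 = 9·23·64 = 13248; A_3A_4 = 23·64·34 = 50048.
Length 3: A_1..A_3: k=1: 0+13248+62·9·64=48960; k=2: 12834+0+62·23·64=104098 → min 48960 | A_2..A_4: k=2: 0+50048+9·23·34=57086; k=3: 13248+0+9·64·34=32832 → min 32832.
Length 4: A_1..A_4: k=1: 0+32832+62·9·34=51804; k=2: 12834+50048+62·23·34=111366; k=3: 48960+0+62·64·34=183872 → min 51804.
Optimal parenthesization: (A_1 · ((A_2 · A_3) · A_4)) with cost 51804.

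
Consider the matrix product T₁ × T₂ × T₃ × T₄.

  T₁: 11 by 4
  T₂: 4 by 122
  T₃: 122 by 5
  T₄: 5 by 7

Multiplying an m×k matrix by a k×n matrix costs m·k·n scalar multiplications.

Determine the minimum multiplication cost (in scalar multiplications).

2888

Adjacent pairs: T₁T₂ = 11·4·122 = 5368; T₂T₃ = 4·122·5 = 2440; T₃T₄ = 122·5·7 = 4270.
Length 3: T₁..T₃: k=1: 0+2440+11·4·5=2660; k=2: 5368+0+11·122·5=12078 → min 2660 | T₂..T₄: k=2: 0+4270+4·122·7=7686; k=3: 2440+0+4·5·7=2580 → min 2580.
Length 4: T₁..T₄: k=1: 0+2580+11·4·7=2888; k=2: 5368+4270+11·122·7=19032; k=3: 2660+0+11·5·7=3045 → min 2888.
Optimal order: (T₁ × ((T₂ × T₃) × T₄)) with cost 2888.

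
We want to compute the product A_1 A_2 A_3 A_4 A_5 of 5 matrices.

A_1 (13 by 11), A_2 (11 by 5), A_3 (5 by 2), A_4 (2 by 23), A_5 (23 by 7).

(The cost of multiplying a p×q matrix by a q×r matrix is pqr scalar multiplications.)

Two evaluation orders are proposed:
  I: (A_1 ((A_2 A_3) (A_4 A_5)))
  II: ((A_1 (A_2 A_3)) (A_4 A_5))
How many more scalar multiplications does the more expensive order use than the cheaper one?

687

Order I = (A_1 ((A_2 A_3) (A_4 A_5))): (A_2 A_3): 11×5 by 5×2 → 11×2, cost 11·5·2 = 110; (A_4 A_5): 2×23 by 23×7 → 2×7, cost 2·23·7 = 322; ((A_2 A_3) (A_4 A_5)): 11×2 by 2×7 → 11×7, cost 11·2·7 = 154; cumulative 586; (A_1 ((A_2 A_3) (A_4 A_5))): 13×11 by 11×7 → 13×7, cost 13·11·7 = 1001; cumulative 1587. Total 1587.
Order II = ((A_1 (A_2 A_3)) (A_4 A_5)): (A_2 A_3): 11×5 by 5×2 → 11×2, cost 11·5·2 = 110; (A_1 (A_2 A_3)): 13×11 by 11×2 → 13×2, cost 13·11·2 = 286; cumulative 396; (A_4 A_5): 2×23 by 23×7 → 2×7, cost 2·23·7 = 322; ((A_1 (A_2 A_3)) (A_4 A_5)): 13×2 by 2×7 → 13×7, cost 13·2·7 = 182; cumulative 900. Total 900.
Difference: |1587 − 900| = 687.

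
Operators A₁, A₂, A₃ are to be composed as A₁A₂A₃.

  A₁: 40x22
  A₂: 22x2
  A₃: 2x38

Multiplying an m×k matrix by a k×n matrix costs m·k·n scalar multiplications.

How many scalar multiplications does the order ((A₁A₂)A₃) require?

4800

(A₁A₂): 40×22 by 22×2 → 40×2, cost 40·22·2 = 1760
((A₁A₂)A₃): 40×2 by 2×38 → 40×38, cost 40·2·38 = 3040; cumulative 4800
Total: 4800 scalar multiplications.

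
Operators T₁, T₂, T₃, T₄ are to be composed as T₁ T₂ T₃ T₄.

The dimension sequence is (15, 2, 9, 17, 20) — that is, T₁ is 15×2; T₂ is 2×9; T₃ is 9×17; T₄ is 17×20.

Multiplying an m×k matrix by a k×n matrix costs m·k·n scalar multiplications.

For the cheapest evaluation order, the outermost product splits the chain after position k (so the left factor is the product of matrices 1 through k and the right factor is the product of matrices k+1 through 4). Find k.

1

Adjacent pairs: T₁T₂ = 15·2·9 = 270; T₂T₃ = 2·9·17 = 306; T₃T₄ = 9·17·20 = 3060.
Length 3: T₁..T₃: k=1: 0+306+15·2·17=816; k=2: 270+0+15·9·17=2565 → min 816 | T₂..T₄: k=2: 0+3060+2·9·20=3420; k=3: 306+0+2·17·20=986 → min 986.
Top-level splits: k=1: (T₁..T₁)·(T₂..T₄) → 0+986+15·2·20 = 1586; k=2: (T₁..T₂)·(T₃..T₄) → 270+3060+15·9·20 = 6030; k=3: (T₁..T₃)·(T₄..T₄) → 816+0+15·17·20 = 5916.
Best split is after T₁, i.e. k = 1.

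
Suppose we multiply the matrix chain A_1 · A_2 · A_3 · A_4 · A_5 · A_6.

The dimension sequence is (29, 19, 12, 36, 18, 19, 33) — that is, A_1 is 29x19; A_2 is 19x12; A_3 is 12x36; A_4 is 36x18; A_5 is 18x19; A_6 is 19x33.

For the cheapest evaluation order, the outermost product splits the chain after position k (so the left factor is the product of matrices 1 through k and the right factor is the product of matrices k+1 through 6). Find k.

Adjacent pairs: A_1A_2 = 29·19·12 = 6612; A_2A_3 = 19·12·36 = 8208; A_3A_4 = 12·36·18 = 7776; A_4A_5 = 36·18·19 = 12312; A_5A_6 = 18·19·33 = 11286.
Length 3: A_1..A_3: k=1: 0+8208+29·19·36=28044; k=2: 6612+0+29·12·36=19140 → min 19140 | A_2..A_4: k=2: 0+7776+19·12·18=11880; k=3: 8208+0+19·36·18=20520 → min 11880 | A_3..A_5: k=3: 0+12312+12·36·19=20520; k=4: 7776+0+12·18·19=11880 → min 11880 | A_4..A_6: k=4: 0+11286+36·18·33=32670; k=5: 12312+0+36·19·33=34884 → min 32670.
Length 4: A_1..A_4: k=1: 0+11880+29·19·18=21798; k=2: 6612+7776+29·12·18=20652; k=3: 19140+0+29·36·18=37932 → min 20652 | A_2..A_5: k=2: 0+11880+19·12·19=16212; k=3: 8208+12312+19·36·19=33516; k=4: 11880+0+19·18·19=18378 → min 16212 | A_3..A_6: k=3: 0+32670+12·36·33=46926; k=4: 7776+11286+12·18·33=26190; k=5: 11880+0+12·19·33=19404 → min 19404.
Length 5: A_1..A_5: k=1: 0+16212+29·19·19=26681; k=2: 6612+11880+29·12·19=25104; k=3: 19140+12312+29·36·19=51288; k=4: 20652+0+29·18·19=30570 → min 25104 | A_2..A_6: k=2: 0+19404+19·12·33=26928; k=3: 8208+32670+19·36·33=63450; k=4: 11880+11286+19·18·33=34452; k=5: 16212+0+19·19·33=28125 → min 26928.
Top-level splits: k=1: (A_1..A_1)·(A_2..A_6) → 0+26928+29·19·33 = 45111; k=2: (A_1..A_2)·(A_3..A_6) → 6612+19404+29·12·33 = 37500; k=3: (A_1..A_3)·(A_4..A_6) → 19140+32670+29·36·33 = 86262; k=4: (A_1..A_4)·(A_5..A_6) → 20652+11286+29·18·33 = 49164; k=5: (A_1..A_5)·(A_6..A_6) → 25104+0+29·19·33 = 43287.
Best split is after A_2, i.e. k = 2.

2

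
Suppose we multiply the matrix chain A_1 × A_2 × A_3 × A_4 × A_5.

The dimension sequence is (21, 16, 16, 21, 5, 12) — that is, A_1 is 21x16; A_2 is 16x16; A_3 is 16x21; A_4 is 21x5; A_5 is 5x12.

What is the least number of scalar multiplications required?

Adjacent pairs: A_1A_2 = 21·16·16 = 5376; A_2A_3 = 16·16·21 = 5376; A_3A_4 = 16·21·5 = 1680; A_4A_5 = 21·5·12 = 1260.
Length 3: A_1..A_3: k=1: 0+5376+21·16·21=12432; k=2: 5376+0+21·16·21=12432 → min 12432 | A_2..A_4: k=2: 0+1680+16·16·5=2960; k=3: 5376+0+16·21·5=7056 → min 2960 | A_3..A_5: k=3: 0+1260+16·21·12=5292; k=4: 1680+0+16·5·12=2640 → min 2640.
Length 4: A_1..A_4: k=1: 0+2960+21·16·5=4640; k=2: 5376+1680+21·16·5=8736; k=3: 12432+0+21·21·5=14637 → min 4640 | A_2..A_5: k=2: 0+2640+16·16·12=5712; k=3: 5376+1260+16·21·12=10668; k=4: 2960+0+16·5·12=3920 → min 3920.
Length 5: A_1..A_5: k=1: 0+3920+21·16·12=7952; k=2: 5376+2640+21·16·12=12048; k=3: 12432+1260+21·21·12=18984; k=4: 4640+0+21·5·12=5900 → min 5900.
Optimal order: ((A_1 × (A_2 × (A_3 × A_4))) × A_5) with cost 5900.

5900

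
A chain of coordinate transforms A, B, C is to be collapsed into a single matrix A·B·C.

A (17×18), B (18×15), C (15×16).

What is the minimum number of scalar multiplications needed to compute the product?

Order (A·(B·C)): (B·C): 18×15 by 15×16 → 18×16, cost 18·15·16 = 4320; (A·(B·C)): 17×18 by 18×16 → 17×16, cost 17·18·16 = 4896; cumulative 9216. Total 9216.
Order ((A·B)·C): (A·B): 17×18 by 18×15 → 17×15, cost 17·18·15 = 4590; ((A·B)·C): 17×15 by 15×16 → 17×16, cost 17·15·16 = 4080; cumulative 8670. Total 8670.
Minimum: 8670.

8670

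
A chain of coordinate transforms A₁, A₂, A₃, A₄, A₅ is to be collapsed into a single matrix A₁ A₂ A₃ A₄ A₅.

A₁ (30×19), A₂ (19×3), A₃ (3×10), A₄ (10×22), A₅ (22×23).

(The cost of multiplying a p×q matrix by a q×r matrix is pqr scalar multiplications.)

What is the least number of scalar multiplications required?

5958

Adjacent pairs: A₁A₂ = 30·19·3 = 1710; A₂A₃ = 19·3·10 = 570; A₃A₄ = 3·10·22 = 660; A₄A₅ = 10·22·23 = 5060.
Length 3: A₁..A₃: k=1: 0+570+30·19·10=6270; k=2: 1710+0+30·3·10=2610 → min 2610 | A₂..A₄: k=2: 0+660+19·3·22=1914; k=3: 570+0+19·10·22=4750 → min 1914 | A₃..A₅: k=3: 0+5060+3·10·23=5750; k=4: 660+0+3·22·23=2178 → min 2178.
Length 4: A₁..A₄: k=1: 0+1914+30·19·22=14454; k=2: 1710+660+30·3·22=4350; k=3: 2610+0+30·10·22=9210 → min 4350 | A₂..A₅: k=2: 0+2178+19·3·23=3489; k=3: 570+5060+19·10·23=10000; k=4: 1914+0+19·22·23=11528 → min 3489.
Length 5: A₁..A₅: k=1: 0+3489+30·19·23=16599; k=2: 1710+2178+30·3·23=5958; k=3: 2610+5060+30·10·23=14570; k=4: 4350+0+30·22·23=19530 → min 5958.
Optimal order: ((A₁ A₂) ((A₃ A₄) A₅)) with cost 5958.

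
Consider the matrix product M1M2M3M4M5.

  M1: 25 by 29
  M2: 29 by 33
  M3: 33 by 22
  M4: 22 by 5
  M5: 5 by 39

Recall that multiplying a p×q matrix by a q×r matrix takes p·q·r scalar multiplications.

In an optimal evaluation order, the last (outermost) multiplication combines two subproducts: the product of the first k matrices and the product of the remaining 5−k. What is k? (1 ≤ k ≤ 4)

4

Adjacent pairs: M1M2 = 25·29·33 = 23925; M2M3 = 29·33·22 = 21054; M3M4 = 33·22·5 = 3630; M4M5 = 22·5·39 = 4290.
Length 3: M1..M3: k=1: 0+21054+25·29·22=37004; k=2: 23925+0+25·33·22=42075 → min 37004 | M2..M4: k=2: 0+3630+29·33·5=8415; k=3: 21054+0+29·22·5=24244 → min 8415 | M3..M5: k=3: 0+4290+33·22·39=32604; k=4: 3630+0+33·5·39=10065 → min 10065.
Length 4: M1..M4: k=1: 0+8415+25·29·5=12040; k=2: 23925+3630+25·33·5=31680; k=3: 37004+0+25·22·5=39754 → min 12040 | M2..M5: k=2: 0+10065+29·33·39=47388; k=3: 21054+4290+29·22·39=50226; k=4: 8415+0+29·5·39=14070 → min 14070.
Top-level splits: k=1: (M1..M1)·(M2..M5) → 0+14070+25·29·39 = 42345; k=2: (M1..M2)·(M3..M5) → 23925+10065+25·33·39 = 66165; k=3: (M1..M3)·(M4..M5) → 37004+4290+25·22·39 = 62744; k=4: (M1..M4)·(M5..M5) → 12040+0+25·5·39 = 16915.
Best split is after M4, i.e. k = 4.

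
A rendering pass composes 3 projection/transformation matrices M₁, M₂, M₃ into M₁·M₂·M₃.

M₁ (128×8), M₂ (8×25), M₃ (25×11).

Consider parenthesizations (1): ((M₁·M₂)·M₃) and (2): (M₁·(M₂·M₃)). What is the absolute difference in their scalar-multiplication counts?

Order (1) = ((M₁·M₂)·M₃): (M₁·M₂): 128×8 by 8×25 → 128×25, cost 128·8·25 = 25600; ((M₁·M₂)·M₃): 128×25 by 25×11 → 128×11, cost 128·25·11 = 35200; cumulative 60800. Total 60800.
Order (2) = (M₁·(M₂·M₃)): (M₂·M₃): 8×25 by 25×11 → 8×11, cost 8·25·11 = 2200; (M₁·(M₂·M₃)): 128×8 by 8×11 → 128×11, cost 128·8·11 = 11264; cumulative 13464. Total 13464.
Difference: |60800 − 13464| = 47336.

47336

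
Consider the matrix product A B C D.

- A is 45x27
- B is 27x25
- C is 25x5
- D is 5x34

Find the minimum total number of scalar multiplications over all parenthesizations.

Adjacent pairs: AB = 45·27·25 = 30375; BC = 27·25·5 = 3375; CD = 25·5·34 = 4250.
Length 3: A..C: k=1: 0+3375+45·27·5=9450; k=2: 30375+0+45·25·5=36000 → min 9450 | B..D: k=2: 0+4250+27·25·34=27200; k=3: 3375+0+27·5·34=7965 → min 7965.
Length 4: A..D: k=1: 0+7965+45·27·34=49275; k=2: 30375+4250+45·25·34=72875; k=3: 9450+0+45·5·34=17100 → min 17100.
Optimal order: ((A (B C)) D) with cost 17100.

17100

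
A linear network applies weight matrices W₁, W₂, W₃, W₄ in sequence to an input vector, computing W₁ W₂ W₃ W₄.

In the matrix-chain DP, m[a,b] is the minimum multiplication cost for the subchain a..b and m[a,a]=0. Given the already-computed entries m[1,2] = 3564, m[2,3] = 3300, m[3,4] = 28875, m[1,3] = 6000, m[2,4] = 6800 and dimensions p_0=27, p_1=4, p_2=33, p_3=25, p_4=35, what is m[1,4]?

10580

m[1,4] = min over k∈[1,3] of m[1,k]+m[k+1,4]+p_{0}·p_k·p_{4}.
k=1: 0 + 6800 + 27·4·35 = 10580; k=2: 3564 + 28875 + 27·33·35 = 63624; k=3: 6000 + 0 + 27·25·35 = 29625.
Minimum: 10580 at k=1.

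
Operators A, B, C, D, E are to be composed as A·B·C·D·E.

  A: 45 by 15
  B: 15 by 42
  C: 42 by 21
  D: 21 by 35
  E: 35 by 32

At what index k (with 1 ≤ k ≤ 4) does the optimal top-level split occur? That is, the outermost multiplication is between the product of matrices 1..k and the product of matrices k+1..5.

Adjacent pairs: AB = 45·15·42 = 28350; BC = 15·42·21 = 13230; CD = 42·21·35 = 30870; DE = 21·35·32 = 23520.
Length 3: A..C: k=1: 0+13230+45·15·21=27405; k=2: 28350+0+45·42·21=68040 → min 27405 | B..D: k=2: 0+30870+15·42·35=52920; k=3: 13230+0+15·21·35=24255 → min 24255 | C..E: k=3: 0+23520+42·21·32=51744; k=4: 30870+0+42·35·32=77910 → min 51744.
Length 4: A..D: k=1: 0+24255+45·15·35=47880; k=2: 28350+30870+45·42·35=125370; k=3: 27405+0+45·21·35=60480 → min 47880 | B..E: k=2: 0+51744+15·42·32=71904; k=3: 13230+23520+15·21·32=46830; k=4: 24255+0+15·35·32=41055 → min 41055.
Top-level splits: k=1: (A..A)·(B..E) → 0+41055+45·15·32 = 62655; k=2: (A..B)·(C..E) → 28350+51744+45·42·32 = 140574; k=3: (A..C)·(D..E) → 27405+23520+45·21·32 = 81165; k=4: (A..D)·(E..E) → 47880+0+45·35·32 = 98280.
Best split is after A, i.e. k = 1.

1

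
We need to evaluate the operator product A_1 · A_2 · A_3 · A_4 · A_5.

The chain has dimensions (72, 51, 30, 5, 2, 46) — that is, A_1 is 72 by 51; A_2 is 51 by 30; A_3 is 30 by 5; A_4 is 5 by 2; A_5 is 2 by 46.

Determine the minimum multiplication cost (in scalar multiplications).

Adjacent pairs: A_1A_2 = 72·51·30 = 110160; A_2A_3 = 51·30·5 = 7650; A_3A_4 = 30·5·2 = 300; A_4A_5 = 5·2·46 = 460.
Length 3: A_1..A_3: k=1: 0+7650+72·51·5=26010; k=2: 110160+0+72·30·5=120960 → min 26010 | A_2..A_4: k=2: 0+300+51·30·2=3360; k=3: 7650+0+51·5·2=8160 → min 3360 | A_3..A_5: k=3: 0+460+30·5·46=7360; k=4: 300+0+30·2·46=3060 → min 3060.
Length 4: A_1..A_4: k=1: 0+3360+72·51·2=10704; k=2: 110160+300+72·30·2=114780; k=3: 26010+0+72·5·2=26730 → min 10704 | A_2..A_5: k=2: 0+3060+51·30·46=73440; k=3: 7650+460+51·5·46=19840; k=4: 3360+0+51·2·46=8052 → min 8052.
Length 5: A_1..A_5: k=1: 0+8052+72·51·46=176964; k=2: 110160+3060+72·30·46=212580; k=3: 26010+460+72·5·46=43030; k=4: 10704+0+72·2·46=17328 → min 17328.
Optimal order: ((A_1 · (A_2 · (A_3 · A_4))) · A_5) with cost 17328.

17328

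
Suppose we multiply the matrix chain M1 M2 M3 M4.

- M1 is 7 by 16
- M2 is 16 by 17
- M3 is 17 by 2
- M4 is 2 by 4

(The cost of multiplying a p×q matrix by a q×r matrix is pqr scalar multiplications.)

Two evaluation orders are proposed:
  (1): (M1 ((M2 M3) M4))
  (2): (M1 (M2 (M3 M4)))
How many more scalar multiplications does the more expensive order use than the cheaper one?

Order (1) = (M1 ((M2 M3) M4)): (M2 M3): 16×17 by 17×2 → 16×2, cost 16·17·2 = 544; ((M2 M3) M4): 16×2 by 2×4 → 16×4, cost 16·2·4 = 128; cumulative 672; (M1 ((M2 M3) M4)): 7×16 by 16×4 → 7×4, cost 7·16·4 = 448; cumulative 1120. Total 1120.
Order (2) = (M1 (M2 (M3 M4))): (M3 M4): 17×2 by 2×4 → 17×4, cost 17·2·4 = 136; (M2 (M3 M4)): 16×17 by 17×4 → 16×4, cost 16·17·4 = 1088; cumulative 1224; (M1 (M2 (M3 M4))): 7×16 by 16×4 → 7×4, cost 7·16·4 = 448; cumulative 1672. Total 1672.
Difference: |1120 − 1672| = 552.

552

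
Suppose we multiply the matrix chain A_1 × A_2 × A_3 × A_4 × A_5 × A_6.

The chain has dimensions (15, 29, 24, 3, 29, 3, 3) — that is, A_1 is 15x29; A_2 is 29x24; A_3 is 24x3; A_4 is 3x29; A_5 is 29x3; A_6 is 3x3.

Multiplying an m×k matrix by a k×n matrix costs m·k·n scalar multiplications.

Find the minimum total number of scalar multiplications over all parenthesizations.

3816

Adjacent pairs: A_1A_2 = 15·29·24 = 10440; A_2A_3 = 29·24·3 = 2088; A_3A_4 = 24·3·29 = 2088; A_4A_5 = 3·29·3 = 261; A_5A_6 = 29·3·3 = 261.
Length 3: A_1..A_3: k=1: 0+2088+15·29·3=3393; k=2: 10440+0+15·24·3=11520 → min 3393 | A_2..A_4: k=2: 0+2088+29·24·29=22272; k=3: 2088+0+29·3·29=4611 → min 4611 | A_3..A_5: k=3: 0+261+24·3·3=477; k=4: 2088+0+24·29·3=4176 → min 477 | A_4..A_6: k=4: 0+261+3·29·3=522; k=5: 261+0+3·3·3=288 → min 288.
Length 4: A_1..A_4: k=1: 0+4611+15·29·29=17226; k=2: 10440+2088+15·24·29=22968; k=3: 3393+0+15·3·29=4698 → min 4698 | A_2..A_5: k=2: 0+477+29·24·3=2565; k=3: 2088+261+29·3·3=2610; k=4: 4611+0+29·29·3=7134 → min 2565 | A_3..A_6: k=3: 0+288+24·3·3=504; k=4: 2088+261+24·29·3=4437; k=5: 477+0+24·3·3=693 → min 504.
Length 5: A_1..A_5: k=1: 0+2565+15·29·3=3870; k=2: 10440+477+15·24·3=11997; k=3: 3393+261+15·3·3=3789; k=4: 4698+0+15·29·3=6003 → min 3789 | A_2..A_6: k=2: 0+504+29·24·3=2592; k=3: 2088+288+29·3·3=2637; k=4: 4611+261+29·29·3=7395; k=5: 2565+0+29·3·3=2826 → min 2592.
Length 6: A_1..A_6: k=1: 0+2592+15·29·3=3897; k=2: 10440+504+15·24·3=12024; k=3: 3393+288+15·3·3=3816; k=4: 4698+261+15·29·3=6264; k=5: 3789+0+15·3·3=3924 → min 3816.
Optimal order: ((A_1 × (A_2 × A_3)) × ((A_4 × A_5) × A_6)) with cost 3816.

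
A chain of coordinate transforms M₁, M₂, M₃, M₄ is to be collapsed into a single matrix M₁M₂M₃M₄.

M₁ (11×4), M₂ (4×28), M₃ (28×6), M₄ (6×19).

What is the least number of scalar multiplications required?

1964

Adjacent pairs: M₁M₂ = 11·4·28 = 1232; M₂M₃ = 4·28·6 = 672; M₃M₄ = 28·6·19 = 3192.
Length 3: M₁..M₃: k=1: 0+672+11·4·6=936; k=2: 1232+0+11·28·6=3080 → min 936 | M₂..M₄: k=2: 0+3192+4·28·19=5320; k=3: 672+0+4·6·19=1128 → min 1128.
Length 4: M₁..M₄: k=1: 0+1128+11·4·19=1964; k=2: 1232+3192+11·28·19=10276; k=3: 936+0+11·6·19=2190 → min 1964.
Optimal order: (M₁((M₂M₃)M₄)) with cost 1964.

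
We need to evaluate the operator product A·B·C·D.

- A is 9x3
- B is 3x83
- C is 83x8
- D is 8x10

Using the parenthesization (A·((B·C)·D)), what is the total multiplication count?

(B·C): 3×83 by 83×8 → 3×8, cost 3·83·8 = 1992
((B·C)·D): 3×8 by 8×10 → 3×10, cost 3·8·10 = 240; cumulative 2232
(A·((B·C)·D)): 9×3 by 3×10 → 9×10, cost 9·3·10 = 270; cumulative 2502
Total: 2502 scalar multiplications.

2502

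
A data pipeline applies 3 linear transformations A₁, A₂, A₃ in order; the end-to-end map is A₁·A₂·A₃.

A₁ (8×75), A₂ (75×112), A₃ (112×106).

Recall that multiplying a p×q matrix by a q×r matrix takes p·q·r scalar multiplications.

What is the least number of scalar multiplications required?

162176

Order (A₁·(A₂·A₃)): (A₂·A₃): 75×112 by 112×106 → 75×106, cost 75·112·106 = 890400; (A₁·(A₂·A₃)): 8×75 by 75×106 → 8×106, cost 8·75·106 = 63600; cumulative 954000. Total 954000.
Order ((A₁·A₂)·A₃): (A₁·A₂): 8×75 by 75×112 → 8×112, cost 8·75·112 = 67200; ((A₁·A₂)·A₃): 8×112 by 112×106 → 8×106, cost 8·112·106 = 94976; cumulative 162176. Total 162176.
Minimum: 162176.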